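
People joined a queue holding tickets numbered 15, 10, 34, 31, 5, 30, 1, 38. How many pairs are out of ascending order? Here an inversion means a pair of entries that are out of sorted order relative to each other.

14

Element-by-element contributions:
15 → 10, 5, 1 → 3
10 → 5, 1 → 2
34 → 31, 5, 30, 1 → 4
31 → 5, 30, 1 → 3
5 → 1 → 1
30 → 1 → 1
1 → none → 0
38 → none → 0
Sum: 3 + 2 + 4 + 3 + 1 + 1 + 0 + 0 = 14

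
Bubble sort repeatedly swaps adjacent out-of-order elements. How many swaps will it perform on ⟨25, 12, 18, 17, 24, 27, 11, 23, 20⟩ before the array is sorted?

The minimum number of adjacent swaps to sort an array equals its inversion count, since every such swap removes exactly one inversion.
Count inversions — for each element, later elements that are smaller:
25: 12, 18, 17, 24, 11, 23, 20 → 7
12: 11 → 1
18: 17, 11 → 2
17: 11 → 1
24: 11, 23, 20 → 3
27: 11, 23, 20 → 3
11: none → 0
23: 20 → 1
20: none → 0
Total inversions: 7 + 1 + 2 + 1 + 3 + 3 + 0 + 1 + 0 = 18

Adjacent swaps: 18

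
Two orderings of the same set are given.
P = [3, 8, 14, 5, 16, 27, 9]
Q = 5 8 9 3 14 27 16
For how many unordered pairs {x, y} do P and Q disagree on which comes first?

Assign each item its position (1..7) in the first ordering, then rewrite the second ordering as that position sequence:
positions: 3→1, 8→2, 14→3, 5→4, 16→5, 27→6, 9→7
second ordering as positions: [4, 2, 7, 1, 3, 6, 5]
Discordant pairs = inversions in this position sequence.
4: 2, 1, 3 → 3
2: 1 → 1
7: 1, 3, 6, 5 → 4
1: 0
3: 0
6: 5 → 1
5: 0
Total: 3 + 1 + 4 + 0 + 0 + 1 + 0 = 9

9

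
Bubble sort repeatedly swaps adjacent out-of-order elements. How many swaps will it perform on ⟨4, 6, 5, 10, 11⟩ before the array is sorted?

There is 1 adjacent swap.

Minimum adjacent swaps = number of inversions (each swap of adjacent out-of-order elements removes one inversion and no swap can remove more).
Count inversions — for each element, later elements that are smaller:
4: none → 0
6: 5 → 1
5: none → 0
10: none → 0
11: none → 0
Total inversions: 0 + 1 + 0 + 0 + 0 = 1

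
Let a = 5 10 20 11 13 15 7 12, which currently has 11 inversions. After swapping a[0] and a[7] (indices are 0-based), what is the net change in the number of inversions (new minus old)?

Positions 0 and 7 hold 5 and 12; after swapping, the array is [12, 10, 20, 11, 13, 15, 7, 5].
Sweep left to right; for each value list the smaller values that follow it:
12 → 10, 11, 7, 5 → 4
10 → 7, 5 → 2
20 → 11, 13, 15, 7, 5 → 5
11 → 7, 5 → 2
13 → 7, 5 → 2
15 → 7, 5 → 2
7 → 5 → 1
5 → none → 0
Sum: 4 + 2 + 5 + 2 + 2 + 2 + 1 + 0 = 18
Change: 18 − 11 = +7

+7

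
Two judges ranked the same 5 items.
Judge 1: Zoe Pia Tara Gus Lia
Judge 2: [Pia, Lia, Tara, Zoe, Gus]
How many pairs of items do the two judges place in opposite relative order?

Discordant pairs: 5

Assign each item its position (1..5) in the first ordering, then rewrite the second ordering as that position sequence:
positions: Zoe→1, Pia→2, Tara→3, Gus→4, Lia→5
second ordering as positions: [2, 5, 3, 1, 4]
Discordant pairs = inversions in this position sequence.
2: 1 → 1
5: 3, 1, 4 → 3
3: 1 → 1
1: 0
4: 0
Total: 1 + 3 + 1 + 0 + 0 = 5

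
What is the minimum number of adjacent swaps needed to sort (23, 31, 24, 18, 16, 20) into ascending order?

Minimum adjacent swaps = number of inversions (each swap of adjacent out-of-order elements removes one inversion and no swap can remove more).
Count inversions — for each element, later elements that are smaller:
23: 18, 16, 20 → 3
31: 24, 18, 16, 20 → 4
24: 18, 16, 20 → 3
18: 16 → 1
16: none → 0
20: none → 0
Total inversions: 3 + 4 + 3 + 1 + 0 + 0 = 11

Adjacent swaps: 11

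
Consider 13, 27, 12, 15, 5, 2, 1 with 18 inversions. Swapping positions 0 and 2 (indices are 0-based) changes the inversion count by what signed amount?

Positions 0 and 2 hold 13 and 12; after swapping, the array is [12, 27, 13, 15, 5, 2, 1].
Element-by-element contributions:
12 → 5, 2, 1 → 3
27 → 13, 15, 5, 2, 1 → 5
13 → 5, 2, 1 → 3
15 → 5, 2, 1 → 3
5 → 2, 1 → 2
2 → 1 → 1
1 → none → 0
Sum: 3 + 5 + 3 + 3 + 2 + 1 + 0 = 17
Change: 17 − 18 = -1

-1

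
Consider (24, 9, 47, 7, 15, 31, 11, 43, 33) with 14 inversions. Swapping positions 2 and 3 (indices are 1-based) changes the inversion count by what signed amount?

Positions 2 and 3 hold 9 and 47; after swapping, the array is [24, 47, 9, 7, 15, 31, 11, 43, 33].
For each element, count later entries that are smaller:
24 → 9, 7, 15, 11 → 4
47 → 9, 7, 15, 31, 11, 43, 33 → 7
9 → 7 → 1
7 → none → 0
15 → 11 → 1
31 → 11 → 1
11 → none → 0
43 → 33 → 1
33 → none → 0
Sum: 4 + 7 + 1 + 0 + 1 + 1 + 0 + 1 + 0 = 15
Change: 15 − 14 = +1

+1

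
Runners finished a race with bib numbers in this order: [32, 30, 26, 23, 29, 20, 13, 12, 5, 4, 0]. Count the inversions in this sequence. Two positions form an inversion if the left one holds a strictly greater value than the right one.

Sweep left to right; for each value list the smaller values that follow it:
32 → 30, 26, 23, 29, 20, 13, 12, 5, 4, 0 → 10
30 → 26, 23, 29, 20, 13, 12, 5, 4, 0 → 9
26 → 23, 20, 13, 12, 5, 4, 0 → 7
23 → 20, 13, 12, 5, 4, 0 → 6
29 → 20, 13, 12, 5, 4, 0 → 6
20 → 13, 12, 5, 4, 0 → 5
13 → 12, 5, 4, 0 → 4
12 → 5, 4, 0 → 3
5 → 4, 0 → 2
4 → 0 → 1
0 → none → 0
Sum: 10 + 9 + 7 + 6 + 6 + 5 + 4 + 3 + 2 + 1 + 0 = 53

53 out-of-order pairs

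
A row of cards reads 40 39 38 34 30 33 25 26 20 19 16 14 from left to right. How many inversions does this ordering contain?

64

Count, for each position, how many later elements it exceeds:
40 → 39, 38, 34, 30, 33, 25, 26, 20, 19, 16, 14 → 11
39 → 38, 34, 30, 33, 25, 26, 20, 19, 16, 14 → 10
38 → 34, 30, 33, 25, 26, 20, 19, 16, 14 → 9
34 → 30, 33, 25, 26, 20, 19, 16, 14 → 8
30 → 25, 26, 20, 19, 16, 14 → 6
33 → 25, 26, 20, 19, 16, 14 → 6
25 → 20, 19, 16, 14 → 4
26 → 20, 19, 16, 14 → 4
20 → 19, 16, 14 → 3
19 → 16, 14 → 2
16 → 14 → 1
14 → none → 0
Sum: 11 + 10 + 9 + 8 + 6 + 6 + 4 + 4 + 3 + 2 + 1 + 0 = 64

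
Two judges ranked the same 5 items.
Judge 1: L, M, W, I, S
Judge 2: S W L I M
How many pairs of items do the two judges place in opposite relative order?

Assign each item its position (1..5) in the first ordering, then rewrite the second ordering as that position sequence:
positions: L→1, M→2, W→3, I→4, S→5
second ordering as positions: [5, 3, 1, 4, 2]
Discordant pairs = inversions in this position sequence.
5: 3, 1, 4, 2 → 4
3: 1, 2 → 2
1: 0
4: 2 → 1
2: 0
Total: 4 + 2 + 0 + 1 + 0 = 7

7 discordant pairs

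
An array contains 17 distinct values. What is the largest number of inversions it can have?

The maximum occurs when the array is in strictly decreasing order: every one of the C(17, 2) pairs is inverted.
C(17, 2) = 17·16/2 = 136

136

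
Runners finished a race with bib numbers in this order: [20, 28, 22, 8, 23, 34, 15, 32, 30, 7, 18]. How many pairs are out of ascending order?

Element-by-element contributions:
20: 4
28: 6
22: 4
8: 1
23: 3
34: 5
15: 1
32: 3
30: 2
7: 0
18: 0
Sum: 4 + 6 + 4 + 1 + 3 + 5 + 1 + 3 + 2 + 0 + 0 = 29

29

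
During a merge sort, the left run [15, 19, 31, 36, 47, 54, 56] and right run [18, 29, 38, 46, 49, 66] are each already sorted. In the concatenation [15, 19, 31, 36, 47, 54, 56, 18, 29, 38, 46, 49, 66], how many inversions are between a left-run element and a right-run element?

19

Take each right-half value and tally the left-half values above it:
r = 18: 19, 31, 36, 47, 54, 56 → 6
r = 29: 31, 36, 47, 54, 56 → 5
r = 38: 47, 54, 56 → 3
r = 46: 47, 54, 56 → 3
r = 49: 54, 56 → 2
r = 66: none → 0
Cross-inversions: 6 + 5 + 3 + 3 + 2 + 0 = 19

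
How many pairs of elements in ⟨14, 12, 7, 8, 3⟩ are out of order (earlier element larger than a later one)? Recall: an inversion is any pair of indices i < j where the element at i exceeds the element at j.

9

Sweep left to right; for each value list the smaller values that follow it:
14: 4
12: 3
7: 1
8: 1
3: 0
Sum: 4 + 3 + 1 + 1 + 0 = 9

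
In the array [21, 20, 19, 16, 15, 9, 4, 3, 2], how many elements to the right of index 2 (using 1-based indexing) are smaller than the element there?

The element at index 2 is 20.
Elements after it: 19, 16, 15, 9, 4, 3, 2
Those smaller than 20: 19, 16, 15, 9, 4, 3, 2

7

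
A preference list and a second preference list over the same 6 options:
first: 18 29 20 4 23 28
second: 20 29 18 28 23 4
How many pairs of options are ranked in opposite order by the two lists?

Assign each item its position (1..6) in the first ordering, then rewrite the second ordering as that position sequence:
positions: 18→1, 29→2, 20→3, 4→4, 23→5, 28→6
second ordering as positions: [3, 2, 1, 6, 5, 4]
Discordant pairs = inversions in this position sequence.
3: 2, 1 → 2
2: 1 → 1
1: 0
6: 5, 4 → 2
5: 4 → 1
4: 0
Total: 2 + 1 + 0 + 2 + 1 + 0 = 6

6 pairs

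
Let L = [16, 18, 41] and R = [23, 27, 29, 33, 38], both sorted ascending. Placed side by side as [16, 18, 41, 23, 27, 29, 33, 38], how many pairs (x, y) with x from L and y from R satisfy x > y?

5

Take each right-half value and tally the left-half values above it:
r = 23: 41 → 1
r = 27: 41 → 1
r = 29: 41 → 1
r = 33: 41 → 1
r = 38: 41 → 1
Cross-inversions: 1 + 1 + 1 + 1 + 1 = 5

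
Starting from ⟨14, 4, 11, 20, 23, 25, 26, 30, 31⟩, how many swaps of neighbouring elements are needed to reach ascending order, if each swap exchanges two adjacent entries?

The minimum number of adjacent swaps to sort an array equals its inversion count, since every such swap removes exactly one inversion.
Count inversions — for each element, later elements that are smaller:
14: 4, 11 → 2
4: none → 0
11: none → 0
20: none → 0
23: none → 0
25: none → 0
26: none → 0
30: none → 0
31: none → 0
Total inversions: 2 + 0 + 0 + 0 + 0 + 0 + 0 + 0 + 0 = 2

Swaps: 2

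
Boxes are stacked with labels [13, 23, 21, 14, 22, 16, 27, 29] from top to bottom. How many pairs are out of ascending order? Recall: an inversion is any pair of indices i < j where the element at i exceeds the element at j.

Sweep left to right; for each value list the smaller values that follow it:
13: 0
23: 4
21: 2
14: 0
22: 1
16: 0
27: 0
29: 0
Sum: 0 + 4 + 2 + 0 + 1 + 0 + 0 + 0 = 7

7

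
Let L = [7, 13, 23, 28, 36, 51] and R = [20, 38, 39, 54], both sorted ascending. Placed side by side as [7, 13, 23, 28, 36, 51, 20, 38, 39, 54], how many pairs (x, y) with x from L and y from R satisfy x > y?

Count, for every r in R, how many entries of L exceed r:
r = 20: 23, 28, 36, 51 → 4
r = 38: 51 → 1
r = 39: 51 → 1
r = 54: none → 0
Cross-inversions: 4 + 1 + 1 + 0 = 6

6 cross-inversions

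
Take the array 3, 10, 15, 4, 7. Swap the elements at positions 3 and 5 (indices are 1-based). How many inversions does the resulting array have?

There are 3 inversions.

Positions 3 and 5 hold 15 and 7; after swapping, the array is [3, 10, 7, 4, 15].
Count, for each position, how many later elements it exceeds:
3 → none → 0
10 → 7, 4 → 2
7 → 4 → 1
4 → none → 0
15 → none → 0
Sum: 0 + 2 + 1 + 0 + 0 = 3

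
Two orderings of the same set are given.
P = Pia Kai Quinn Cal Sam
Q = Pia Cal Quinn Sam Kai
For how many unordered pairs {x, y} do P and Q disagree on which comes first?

Assign each item its position (1..5) in the first ordering, then rewrite the second ordering as that position sequence:
positions: Pia→1, Kai→2, Quinn→3, Cal→4, Sam→5
second ordering as positions: [1, 4, 3, 5, 2]
Discordant pairs = inversions in this position sequence.
1: 0
4: 3, 2 → 2
3: 2 → 1
5: 2 → 1
2: 0
Total: 0 + 2 + 1 + 1 + 0 = 4

4 disagreeing pairs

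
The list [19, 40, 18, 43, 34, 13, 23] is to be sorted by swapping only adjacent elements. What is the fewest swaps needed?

12 swaps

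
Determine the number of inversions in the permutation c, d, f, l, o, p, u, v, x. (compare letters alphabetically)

Element-by-element contributions:
c: 0
d: 0
f: 0
l: 0
o: 0
p: 0
u: 0
v: 0
x: 0
Sum: 0 + 0 + 0 + 0 + 0 + 0 + 0 + 0 + 0 = 0

0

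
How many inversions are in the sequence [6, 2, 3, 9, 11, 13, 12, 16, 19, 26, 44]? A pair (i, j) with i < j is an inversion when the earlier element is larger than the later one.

There are 3 inversions.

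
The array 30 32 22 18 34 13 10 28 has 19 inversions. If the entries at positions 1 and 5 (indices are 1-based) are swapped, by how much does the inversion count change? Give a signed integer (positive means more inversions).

+3

Positions 1 and 5 hold 30 and 34; after swapping, the array is [34, 32, 22, 18, 30, 13, 10, 28].
Element-by-element contributions:
34: 7
32: 6
22: 3
18: 2
30: 3
13: 1
10: 0
28: 0
Sum: 7 + 6 + 3 + 2 + 3 + 1 + 0 + 0 = 22
Change: 22 − 19 = +3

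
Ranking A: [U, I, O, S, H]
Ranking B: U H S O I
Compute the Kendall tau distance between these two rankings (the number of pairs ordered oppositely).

Assign each item its position (1..5) in the first ordering, then rewrite the second ordering as that position sequence:
positions: U→1, I→2, O→3, S→4, H→5
second ordering as positions: [1, 5, 4, 3, 2]
Discordant pairs = inversions in this position sequence.
1: 0
5: 4, 3, 2 → 3
4: 3, 2 → 2
3: 2 → 1
2: 0
Total: 0 + 3 + 2 + 1 + 0 = 6

6 discordant pairs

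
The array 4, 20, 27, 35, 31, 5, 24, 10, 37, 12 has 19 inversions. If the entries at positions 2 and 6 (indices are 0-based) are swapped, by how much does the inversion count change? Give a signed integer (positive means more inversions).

-1

Positions 2 and 6 hold 27 and 24; after swapping, the array is [4, 20, 24, 35, 31, 5, 27, 10, 37, 12].
For each element, count later entries that are smaller:
4 → none → 0
20 → 5, 10, 12 → 3
24 → 5, 10, 12 → 3
35 → 31, 5, 27, 10, 12 → 5
31 → 5, 27, 10, 12 → 4
5 → none → 0
27 → 10, 12 → 2
10 → none → 0
37 → 12 → 1
12 → none → 0
Sum: 0 + 3 + 3 + 5 + 4 + 0 + 2 + 0 + 1 + 0 = 18
Change: 18 − 19 = -1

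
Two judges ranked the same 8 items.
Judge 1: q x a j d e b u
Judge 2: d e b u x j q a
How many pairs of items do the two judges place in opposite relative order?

19 discordant pairs

Assign each item its position (1..8) in the first ordering, then rewrite the second ordering as that position sequence:
positions: q→1, x→2, a→3, j→4, d→5, e→6, b→7, u→8
second ordering as positions: [5, 6, 7, 8, 2, 4, 1, 3]
Discordant pairs = inversions in this position sequence.
5: 2, 4, 1, 3 → 4
6: 2, 4, 1, 3 → 4
7: 2, 4, 1, 3 → 4
8: 2, 4, 1, 3 → 4
2: 1 → 1
4: 1, 3 → 2
1: 0
3: 0
Total: 4 + 4 + 4 + 4 + 1 + 2 + 0 + 0 = 19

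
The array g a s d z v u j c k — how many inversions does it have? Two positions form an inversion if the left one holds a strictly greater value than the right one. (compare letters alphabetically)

21 out-of-order pairs

For each element, count later entries that are smaller:
g → a, d, c → 3
a → none → 0
s → d, j, c, k → 4
d → c → 1
z → v, u, j, c, k → 5
v → u, j, c, k → 4
u → j, c, k → 3
j → c → 1
c → none → 0
k → none → 0
Sum: 3 + 0 + 4 + 1 + 5 + 4 + 3 + 1 + 0 + 0 = 21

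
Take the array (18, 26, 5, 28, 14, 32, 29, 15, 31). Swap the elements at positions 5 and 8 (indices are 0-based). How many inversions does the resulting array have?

Positions 5 and 8 hold 32 and 31; after swapping, the array is [18, 26, 5, 28, 14, 31, 29, 15, 32].
Element-by-element contributions:
18: 3
26: 3
5: 0
28: 2
14: 0
31: 2
29: 1
15: 0
32: 0
Sum: 3 + 3 + 0 + 2 + 0 + 2 + 1 + 0 + 0 = 11

11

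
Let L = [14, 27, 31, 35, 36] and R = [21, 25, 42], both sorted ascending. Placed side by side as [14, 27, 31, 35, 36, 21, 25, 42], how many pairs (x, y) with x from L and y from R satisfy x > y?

8 cross-inversions

Take each right-half value and tally the left-half values above it:
r = 21: 27, 31, 35, 36 → 4
r = 25: 27, 31, 35, 36 → 4
r = 42: none → 0
Cross-inversions: 4 + 4 + 0 = 8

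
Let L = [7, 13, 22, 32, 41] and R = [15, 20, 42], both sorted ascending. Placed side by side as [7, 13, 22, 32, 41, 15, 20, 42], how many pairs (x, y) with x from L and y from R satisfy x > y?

6 cross-inversions

For each element r of the right run, count left-run elements greater than r:
r = 15: 22, 32, 41 → 3
r = 20: 22, 32, 41 → 3
r = 42: none → 0
Cross-inversions: 3 + 3 + 0 = 6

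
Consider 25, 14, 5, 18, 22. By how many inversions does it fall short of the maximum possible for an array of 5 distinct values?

Maximum inversions for 5 distinct elements is C(5, 2) = 5·4/2 = 10.
Current inversions — for each element, count later smaller elements:
25: 4
14: 1
5: 0
18: 0
22: 0
Current total: 4 + 1 + 0 + 0 + 0 = 5
Shortfall: 10 − 5 = 5

5 inversions short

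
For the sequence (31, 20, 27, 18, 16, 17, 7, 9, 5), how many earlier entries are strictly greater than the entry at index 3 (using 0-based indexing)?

3

The element at index 3 is 18.
Elements before it: 31, 20, 27
Those larger than 18: 31, 20, 27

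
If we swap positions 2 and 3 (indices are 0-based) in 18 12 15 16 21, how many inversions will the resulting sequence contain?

Positions 2 and 3 hold 15 and 16; after swapping, the array is [18, 12, 16, 15, 21].
For each element, count later entries that are smaller:
18 → 12, 16, 15 → 3
12 → none → 0
16 → 15 → 1
15 → none → 0
21 → none → 0
Sum: 3 + 0 + 1 + 0 + 0 = 4

Inversions: 4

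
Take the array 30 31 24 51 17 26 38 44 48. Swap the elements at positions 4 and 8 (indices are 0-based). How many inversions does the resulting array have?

Inversions: 19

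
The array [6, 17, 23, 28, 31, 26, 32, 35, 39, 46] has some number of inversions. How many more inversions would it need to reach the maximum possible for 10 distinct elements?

Maximum inversions for 10 distinct elements is C(10, 2) = 10·9/2 = 45.
Current inversions — for each element, count later smaller elements:
6: 0
17: 0
23: 0
28: 1
31: 1
26: 0
32: 0
35: 0
39: 0
46: 0
Current total: 0 + 0 + 0 + 1 + 1 + 0 + 0 + 0 + 0 + 0 = 2
Shortfall: 45 − 2 = 43

43 inversions short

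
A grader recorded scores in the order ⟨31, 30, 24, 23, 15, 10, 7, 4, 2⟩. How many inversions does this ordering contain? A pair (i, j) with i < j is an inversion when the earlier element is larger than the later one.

36 out-of-order pairs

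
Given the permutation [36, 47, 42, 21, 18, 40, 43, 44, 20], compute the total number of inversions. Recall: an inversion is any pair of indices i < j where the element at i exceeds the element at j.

Element-by-element contributions:
36: 3
47: 7
42: 4
21: 2
18: 0
40: 1
43: 1
44: 1
20: 0
Sum: 3 + 7 + 4 + 2 + 0 + 1 + 1 + 1 + 0 = 19

19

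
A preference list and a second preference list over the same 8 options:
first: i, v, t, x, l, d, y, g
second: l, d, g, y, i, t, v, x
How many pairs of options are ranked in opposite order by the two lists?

Pairs: 18

Assign each item its position (1..8) in the first ordering, then rewrite the second ordering as that position sequence:
positions: i→1, v→2, t→3, x→4, l→5, d→6, y→7, g→8
second ordering as positions: [5, 6, 8, 7, 1, 3, 2, 4]
Discordant pairs = inversions in this position sequence.
5: 1, 3, 2, 4 → 4
6: 1, 3, 2, 4 → 4
8: 7, 1, 3, 2, 4 → 5
7: 1, 3, 2, 4 → 4
1: 0
3: 2 → 1
2: 0
4: 0
Total: 4 + 4 + 5 + 4 + 0 + 1 + 0 + 0 = 18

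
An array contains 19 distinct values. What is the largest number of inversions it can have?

The maximum occurs when the array is in strictly decreasing order: every one of the C(19, 2) pairs is inverted.
C(19, 2) = 19·18/2 = 171

171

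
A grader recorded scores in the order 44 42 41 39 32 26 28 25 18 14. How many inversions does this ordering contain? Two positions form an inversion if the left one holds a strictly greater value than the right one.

44 out-of-order pairs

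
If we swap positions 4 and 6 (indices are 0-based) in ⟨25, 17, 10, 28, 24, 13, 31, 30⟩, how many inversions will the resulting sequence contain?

Positions 4 and 6 hold 24 and 31; after swapping, the array is [25, 17, 10, 28, 31, 13, 24, 30].
For each element, count later entries that are smaller:
25: 4
17: 2
10: 0
28: 2
31: 3
13: 0
24: 0
30: 0
Sum: 4 + 2 + 0 + 2 + 3 + 0 + 0 + 0 = 11

11 inversions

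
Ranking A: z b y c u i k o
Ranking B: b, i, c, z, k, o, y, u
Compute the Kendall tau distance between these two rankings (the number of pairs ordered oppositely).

Assign each item its position (1..8) in the first ordering, then rewrite the second ordering as that position sequence:
positions: z→1, b→2, y→3, c→4, u→5, i→6, k→7, o→8
second ordering as positions: [2, 6, 4, 1, 7, 8, 3, 5]
Discordant pairs = inversions in this position sequence.
2: 1 → 1
6: 4, 1, 3, 5 → 4
4: 1, 3 → 2
1: 0
7: 3, 5 → 2
8: 3, 5 → 2
3: 0
5: 0
Total: 1 + 4 + 2 + 0 + 2 + 2 + 0 + 0 = 11

11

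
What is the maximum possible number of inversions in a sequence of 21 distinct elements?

210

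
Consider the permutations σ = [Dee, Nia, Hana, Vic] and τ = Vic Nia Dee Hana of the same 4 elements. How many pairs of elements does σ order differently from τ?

4

Assign each item its position (1..4) in the first ordering, then rewrite the second ordering as that position sequence:
positions: Dee→1, Nia→2, Hana→3, Vic→4
second ordering as positions: [4, 2, 1, 3]
Discordant pairs = inversions in this position sequence.
4: 2, 1, 3 → 3
2: 1 → 1
1: 0
3: 0
Total: 3 + 1 + 0 + 0 = 4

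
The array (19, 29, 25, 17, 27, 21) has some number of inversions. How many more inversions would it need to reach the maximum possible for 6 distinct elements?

Maximum inversions for 6 distinct elements is C(6, 2) = 6·5/2 = 15.
Current inversions — for each element, count later smaller elements:
19: 1
29: 4
25: 2
17: 0
27: 1
21: 0
Current total: 1 + 4 + 2 + 0 + 1 + 0 = 8
Shortfall: 15 − 8 = 7

7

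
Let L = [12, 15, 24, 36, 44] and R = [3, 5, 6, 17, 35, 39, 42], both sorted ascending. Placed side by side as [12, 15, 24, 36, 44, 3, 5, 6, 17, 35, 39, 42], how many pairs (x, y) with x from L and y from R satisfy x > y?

Count, for every r in R, how many entries of L exceed r:
r = 3: 12, 15, 24, 36, 44 → 5
r = 5: 12, 15, 24, 36, 44 → 5
r = 6: 12, 15, 24, 36, 44 → 5
r = 17: 24, 36, 44 → 3
r = 35: 36, 44 → 2
r = 39: 44 → 1
r = 42: 44 → 1
Cross-inversions: 5 + 5 + 5 + 3 + 2 + 1 + 1 = 22

22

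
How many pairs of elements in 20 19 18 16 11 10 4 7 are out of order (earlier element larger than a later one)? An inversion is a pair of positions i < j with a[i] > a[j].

27

For each element, count later entries that are smaller:
20: 7
19: 6
18: 5
16: 4
11: 3
10: 2
4: 0
7: 0
Sum: 7 + 6 + 5 + 4 + 3 + 2 + 0 + 0 = 27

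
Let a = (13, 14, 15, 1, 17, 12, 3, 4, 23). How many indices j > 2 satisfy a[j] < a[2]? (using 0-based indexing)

The element at index 2 is 15.
Elements after it: 1, 17, 12, 3, 4, 23
Those smaller than 15: 1, 12, 3, 4

4 such elements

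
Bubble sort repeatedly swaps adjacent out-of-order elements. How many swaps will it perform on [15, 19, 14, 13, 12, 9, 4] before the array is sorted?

20 adjacent swaps

Minimum adjacent swaps = number of inversions (each swap of adjacent out-of-order elements removes one inversion and no swap can remove more).
Count inversions — for each element, later elements that are smaller:
15: 14, 13, 12, 9, 4 → 5
19: 14, 13, 12, 9, 4 → 5
14: 13, 12, 9, 4 → 4
13: 12, 9, 4 → 3
12: 9, 4 → 2
9: 4 → 1
4: none → 0
Total inversions: 5 + 5 + 4 + 3 + 2 + 1 + 0 = 20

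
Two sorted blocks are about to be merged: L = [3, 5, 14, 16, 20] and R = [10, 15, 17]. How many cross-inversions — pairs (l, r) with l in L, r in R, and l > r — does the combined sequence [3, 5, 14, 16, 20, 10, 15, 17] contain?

6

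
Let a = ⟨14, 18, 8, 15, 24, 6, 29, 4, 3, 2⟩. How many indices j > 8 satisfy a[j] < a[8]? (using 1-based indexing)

The element at index 8 is 4.
Elements after it: 3, 2
Those smaller than 4: 3, 2

2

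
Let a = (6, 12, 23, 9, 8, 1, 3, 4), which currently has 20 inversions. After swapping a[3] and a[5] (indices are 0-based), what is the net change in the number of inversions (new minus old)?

-3

Positions 3 and 5 hold 9 and 1; after swapping, the array is [6, 12, 23, 1, 8, 9, 3, 4].
Element-by-element contributions:
6 → 1, 3, 4 → 3
12 → 1, 8, 9, 3, 4 → 5
23 → 1, 8, 9, 3, 4 → 5
1 → none → 0
8 → 3, 4 → 2
9 → 3, 4 → 2
3 → none → 0
4 → none → 0
Sum: 3 + 5 + 5 + 0 + 2 + 2 + 0 + 0 = 17
Change: 17 − 20 = -3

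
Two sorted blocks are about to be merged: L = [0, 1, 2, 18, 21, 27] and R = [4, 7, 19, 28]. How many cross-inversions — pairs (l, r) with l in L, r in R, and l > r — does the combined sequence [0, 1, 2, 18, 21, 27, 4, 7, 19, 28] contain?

For each element r of the right run, count left-run elements greater than r:
r = 4: 18, 21, 27 → 3
r = 7: 18, 21, 27 → 3
r = 19: 21, 27 → 2
r = 28: none → 0
Cross-inversions: 3 + 3 + 2 + 0 = 8

8 split inversions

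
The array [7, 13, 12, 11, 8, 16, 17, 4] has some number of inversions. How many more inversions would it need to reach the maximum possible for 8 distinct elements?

Maximum inversions for 8 distinct elements is C(8, 2) = 8·7/2 = 28.
Current inversions — for each element, count later smaller elements:
7: 1
13: 4
12: 3
11: 2
8: 1
16: 1
17: 1
4: 0
Current total: 1 + 4 + 3 + 2 + 1 + 1 + 1 + 0 = 13
Shortfall: 28 − 13 = 15

15 inversions short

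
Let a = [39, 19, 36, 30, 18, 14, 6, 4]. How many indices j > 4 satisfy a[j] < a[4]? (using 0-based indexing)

3

The element at index 4 is 18.
Elements after it: 14, 6, 4
Those smaller than 18: 14, 6, 4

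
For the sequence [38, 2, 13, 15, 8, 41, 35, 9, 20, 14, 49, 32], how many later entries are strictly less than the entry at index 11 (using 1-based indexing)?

1

The element at index 11 is 49.
Elements after it: 32
Those smaller than 49: 32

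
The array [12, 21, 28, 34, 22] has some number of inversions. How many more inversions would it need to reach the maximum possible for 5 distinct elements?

8 inversions short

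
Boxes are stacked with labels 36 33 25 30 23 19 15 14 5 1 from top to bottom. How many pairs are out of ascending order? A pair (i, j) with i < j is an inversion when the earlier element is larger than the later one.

Count, for each position, how many later elements it exceeds:
36: 9
33: 8
25: 6
30: 6
23: 5
19: 4
15: 3
14: 2
5: 1
1: 0
Sum: 9 + 8 + 6 + 6 + 5 + 4 + 3 + 2 + 1 + 0 = 44

44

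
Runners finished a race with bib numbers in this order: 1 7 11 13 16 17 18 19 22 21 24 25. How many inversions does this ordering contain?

For each element, count later entries that are smaller:
1 → none → 0
7 → none → 0
11 → none → 0
13 → none → 0
16 → none → 0
17 → none → 0
18 → none → 0
19 → none → 0
22 → 21 → 1
21 → none → 0
24 → none → 0
25 → none → 0
Sum: 0 + 0 + 0 + 0 + 0 + 0 + 0 + 0 + 1 + 0 + 0 + 0 = 1

1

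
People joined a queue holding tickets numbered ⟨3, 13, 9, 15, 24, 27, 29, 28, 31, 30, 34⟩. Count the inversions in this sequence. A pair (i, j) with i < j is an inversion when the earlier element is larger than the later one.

3

Count, for each position, how many later elements it exceeds:
3 → none → 0
13 → 9 → 1
9 → none → 0
15 → none → 0
24 → none → 0
27 → none → 0
29 → 28 → 1
28 → none → 0
31 → 30 → 1
30 → none → 0
34 → none → 0
Sum: 0 + 1 + 0 + 0 + 0 + 0 + 1 + 0 + 1 + 0 + 0 = 3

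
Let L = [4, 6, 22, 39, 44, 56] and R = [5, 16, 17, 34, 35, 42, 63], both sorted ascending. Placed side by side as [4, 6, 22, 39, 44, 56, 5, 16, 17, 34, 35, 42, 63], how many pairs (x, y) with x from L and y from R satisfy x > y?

There are 21 cross-inversions.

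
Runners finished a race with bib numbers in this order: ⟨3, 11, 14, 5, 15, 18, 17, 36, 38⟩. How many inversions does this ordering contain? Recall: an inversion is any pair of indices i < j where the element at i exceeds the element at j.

Element-by-element contributions:
3 → none → 0
11 → 5 → 1
14 → 5 → 1
5 → none → 0
15 → none → 0
18 → 17 → 1
17 → none → 0
36 → none → 0
38 → none → 0
Sum: 0 + 1 + 1 + 0 + 0 + 1 + 0 + 0 + 0 = 3

Inversions: 3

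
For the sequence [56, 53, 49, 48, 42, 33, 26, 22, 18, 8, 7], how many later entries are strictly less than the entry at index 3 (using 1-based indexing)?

8

The element at index 3 is 49.
Elements after it: 48, 42, 33, 26, 22, 18, 8, 7
Those smaller than 49: 48, 42, 33, 26, 22, 18, 8, 7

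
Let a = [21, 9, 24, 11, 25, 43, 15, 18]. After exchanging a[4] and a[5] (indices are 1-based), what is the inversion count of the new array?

Inversions: 12

Positions 4 and 5 hold 11 and 25; after swapping, the array is [21, 9, 24, 25, 11, 43, 15, 18].
Count, for each position, how many later elements it exceeds:
21 → 9, 11, 15, 18 → 4
9 → none → 0
24 → 11, 15, 18 → 3
25 → 11, 15, 18 → 3
11 → none → 0
43 → 15, 18 → 2
15 → none → 0
18 → none → 0
Sum: 4 + 0 + 3 + 3 + 0 + 2 + 0 + 0 = 12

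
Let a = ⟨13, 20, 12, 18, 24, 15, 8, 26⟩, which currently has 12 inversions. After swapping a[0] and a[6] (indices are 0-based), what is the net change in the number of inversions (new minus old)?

Positions 0 and 6 hold 13 and 8; after swapping, the array is [8, 20, 12, 18, 24, 15, 13, 26].
For each element, count later entries that are smaller:
8: 0
20: 4
12: 0
18: 2
24: 2
15: 1
13: 0
26: 0
Sum: 0 + 4 + 0 + 2 + 2 + 1 + 0 + 0 = 9
Change: 9 − 12 = -3

-3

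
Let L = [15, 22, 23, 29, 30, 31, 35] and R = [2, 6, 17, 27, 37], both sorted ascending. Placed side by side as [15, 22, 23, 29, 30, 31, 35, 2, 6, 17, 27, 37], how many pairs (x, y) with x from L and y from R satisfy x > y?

Count, for every r in R, how many entries of L exceed r:
r = 2: 15, 22, 23, 29, 30, 31, 35 → 7
r = 6: 15, 22, 23, 29, 30, 31, 35 → 7
r = 17: 22, 23, 29, 30, 31, 35 → 6
r = 27: 29, 30, 31, 35 → 4
r = 37: none → 0
Cross-inversions: 7 + 7 + 6 + 4 + 0 = 24

Cross-inversions: 24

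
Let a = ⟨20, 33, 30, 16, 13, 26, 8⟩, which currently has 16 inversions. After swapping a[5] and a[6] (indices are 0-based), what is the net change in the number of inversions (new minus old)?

-1

Positions 5 and 6 hold 26 and 8; after swapping, the array is [20, 33, 30, 16, 13, 8, 26].
Element-by-element contributions:
20: 3
33: 5
30: 4
16: 2
13: 1
8: 0
26: 0
Sum: 3 + 5 + 4 + 2 + 1 + 0 + 0 = 15
Change: 15 − 16 = -1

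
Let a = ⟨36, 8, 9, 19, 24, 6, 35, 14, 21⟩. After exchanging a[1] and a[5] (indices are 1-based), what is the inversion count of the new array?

Positions 1 and 5 hold 36 and 24; after swapping, the array is [24, 8, 9, 19, 36, 6, 35, 14, 21].
For each element, count later entries that are smaller:
24: 6
8: 1
9: 1
19: 2
36: 4
6: 0
35: 2
14: 0
21: 0
Sum: 6 + 1 + 1 + 2 + 4 + 0 + 2 + 0 + 0 = 16

16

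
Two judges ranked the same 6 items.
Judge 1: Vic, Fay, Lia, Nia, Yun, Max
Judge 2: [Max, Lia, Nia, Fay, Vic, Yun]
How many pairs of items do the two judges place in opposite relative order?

10

Assign each item its position (1..6) in the first ordering, then rewrite the second ordering as that position sequence:
positions: Vic→1, Fay→2, Lia→3, Nia→4, Yun→5, Max→6
second ordering as positions: [6, 3, 4, 2, 1, 5]
Discordant pairs = inversions in this position sequence.
6: 3, 4, 2, 1, 5 → 5
3: 2, 1 → 2
4: 2, 1 → 2
2: 1 → 1
1: 0
5: 0
Total: 5 + 2 + 2 + 1 + 0 + 0 = 10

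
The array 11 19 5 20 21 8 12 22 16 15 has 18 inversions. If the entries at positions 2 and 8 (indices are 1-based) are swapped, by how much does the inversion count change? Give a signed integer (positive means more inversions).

Positions 2 and 8 hold 19 and 22; after swapping, the array is [11, 22, 5, 20, 21, 8, 12, 19, 16, 15].
Sweep left to right; for each value list the smaller values that follow it:
11 → 5, 8 → 2
22 → 5, 20, 21, 8, 12, 19, 16, 15 → 8
5 → none → 0
20 → 8, 12, 19, 16, 15 → 5
21 → 8, 12, 19, 16, 15 → 5
8 → none → 0
12 → none → 0
19 → 16, 15 → 2
16 → 15 → 1
15 → none → 0
Sum: 2 + 8 + 0 + 5 + 5 + 0 + 0 + 2 + 1 + 0 = 23
Change: 23 − 18 = +5

+5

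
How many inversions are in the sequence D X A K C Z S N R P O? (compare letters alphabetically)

There are 23 out-of-order pairs.

Count, for each position, how many later elements it exceeds:
D → A, C → 2
X → A, K, C, S, N, R, P, O → 8
A → none → 0
K → C → 1
C → none → 0
Z → S, N, R, P, O → 5
S → N, R, P, O → 4
N → none → 0
R → P, O → 2
P → O → 1
O → none → 0
Sum: 2 + 8 + 0 + 1 + 0 + 5 + 4 + 0 + 2 + 1 + 0 = 23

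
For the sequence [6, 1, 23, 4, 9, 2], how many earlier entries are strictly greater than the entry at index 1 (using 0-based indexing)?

The element at index 1 is 1.
Elements before it: 6
Those larger than 1: 6

1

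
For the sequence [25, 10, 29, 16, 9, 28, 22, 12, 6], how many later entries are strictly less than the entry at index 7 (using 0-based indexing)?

1

The element at index 7 is 12.
Elements after it: 6
Those smaller than 12: 6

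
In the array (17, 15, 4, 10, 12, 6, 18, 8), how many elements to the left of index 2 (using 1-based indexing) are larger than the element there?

1

The element at index 2 is 15.
Elements before it: 17
Those larger than 15: 17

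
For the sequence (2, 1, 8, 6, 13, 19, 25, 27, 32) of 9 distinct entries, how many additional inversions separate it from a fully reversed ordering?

34

Maximum inversions for 9 distinct elements is C(9, 2) = 9·8/2 = 36.
Current inversions — for each element, count later smaller elements:
2: 1
1: 0
8: 1
6: 0
13: 0
19: 0
25: 0
27: 0
32: 0
Current total: 1 + 0 + 1 + 0 + 0 + 0 + 0 + 0 + 0 = 2
Shortfall: 36 − 2 = 34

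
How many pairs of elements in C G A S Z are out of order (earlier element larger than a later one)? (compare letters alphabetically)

Element-by-element contributions:
C → A → 1
G → A → 1
A → none → 0
S → none → 0
Z → none → 0
Sum: 1 + 1 + 0 + 0 + 0 = 2

2 inversions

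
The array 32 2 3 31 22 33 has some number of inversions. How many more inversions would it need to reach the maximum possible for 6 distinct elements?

10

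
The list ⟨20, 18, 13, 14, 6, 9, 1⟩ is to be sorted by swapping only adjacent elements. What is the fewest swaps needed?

19 swaps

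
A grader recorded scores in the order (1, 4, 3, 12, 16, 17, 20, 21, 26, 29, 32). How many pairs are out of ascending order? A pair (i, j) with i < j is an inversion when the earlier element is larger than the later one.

For each element, count later entries that are smaller:
1: 0
4: 1
3: 0
12: 0
16: 0
17: 0
20: 0
21: 0
26: 0
29: 0
32: 0
Sum: 0 + 1 + 0 + 0 + 0 + 0 + 0 + 0 + 0 + 0 + 0 = 1

1 out-of-order pair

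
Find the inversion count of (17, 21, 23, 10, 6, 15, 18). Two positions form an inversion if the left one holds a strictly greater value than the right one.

Count, for each position, how many later elements it exceeds:
17 → 10, 6, 15 → 3
21 → 10, 6, 15, 18 → 4
23 → 10, 6, 15, 18 → 4
10 → 6 → 1
6 → none → 0
15 → none → 0
18 → none → 0
Sum: 3 + 4 + 4 + 1 + 0 + 0 + 0 = 12

Inversions: 12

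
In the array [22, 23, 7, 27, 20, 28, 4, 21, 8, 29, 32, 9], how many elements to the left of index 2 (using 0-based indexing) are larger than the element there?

2

The element at index 2 is 7.
Elements before it: 22, 23
Those larger than 7: 22, 23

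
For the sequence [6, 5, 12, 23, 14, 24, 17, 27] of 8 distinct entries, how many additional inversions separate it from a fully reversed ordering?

24

Maximum inversions for 8 distinct elements is C(8, 2) = 8·7/2 = 28.
Current inversions — for each element, count later smaller elements:
6: 1
5: 0
12: 0
23: 2
14: 0
24: 1
17: 0
27: 0
Current total: 1 + 0 + 0 + 2 + 0 + 1 + 0 + 0 = 4
Shortfall: 28 − 4 = 24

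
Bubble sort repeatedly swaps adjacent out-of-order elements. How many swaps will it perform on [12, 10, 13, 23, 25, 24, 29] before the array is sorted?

Swaps: 2

Each adjacent swap fixes exactly one inversion, so the minimum swap count equals the number of inversions.
Count inversions — for each element, later elements that are smaller:
12: 10 → 1
10: none → 0
13: none → 0
23: none → 0
25: 24 → 1
24: none → 0
29: none → 0
Total inversions: 1 + 0 + 0 + 0 + 1 + 0 + 0 = 2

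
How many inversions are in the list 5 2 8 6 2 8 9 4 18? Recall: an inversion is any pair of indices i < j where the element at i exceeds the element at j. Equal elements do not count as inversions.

10 inversions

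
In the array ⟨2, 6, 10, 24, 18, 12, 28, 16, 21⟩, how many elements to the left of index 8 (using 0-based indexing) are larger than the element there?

The element at index 8 is 21.
Elements before it: 2, 6, 10, 24, 18, 12, 28, 16
Those larger than 21: 24, 28

2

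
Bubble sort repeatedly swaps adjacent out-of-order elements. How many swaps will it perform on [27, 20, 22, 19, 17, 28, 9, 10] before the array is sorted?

21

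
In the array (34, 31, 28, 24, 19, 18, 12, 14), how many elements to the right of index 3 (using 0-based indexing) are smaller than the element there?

4 such elements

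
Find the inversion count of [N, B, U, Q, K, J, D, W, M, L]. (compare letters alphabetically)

Element-by-element contributions:
N → B, K, J, D, M, L → 6
B → none → 0
U → Q, K, J, D, M, L → 6
Q → K, J, D, M, L → 5
K → J, D → 2
J → D → 1
D → none → 0
W → M, L → 2
M → L → 1
L → none → 0
Sum: 6 + 0 + 6 + 5 + 2 + 1 + 0 + 2 + 1 + 0 = 23

23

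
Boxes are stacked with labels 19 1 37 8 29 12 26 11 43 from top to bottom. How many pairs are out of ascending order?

14 inversions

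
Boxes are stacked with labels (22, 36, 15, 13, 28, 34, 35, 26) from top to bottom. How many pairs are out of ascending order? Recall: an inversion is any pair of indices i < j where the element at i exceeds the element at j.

12 out-of-order pairs

Element-by-element contributions:
22: 2
36: 6
15: 1
13: 0
28: 1
34: 1
35: 1
26: 0
Sum: 2 + 6 + 1 + 0 + 1 + 1 + 1 + 0 = 12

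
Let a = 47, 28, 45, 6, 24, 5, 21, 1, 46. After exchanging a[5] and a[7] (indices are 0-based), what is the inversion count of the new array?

Positions 5 and 7 hold 5 and 1; after swapping, the array is [47, 28, 45, 6, 24, 1, 21, 5, 46].
Element-by-element contributions:
47: 8
28: 5
45: 5
6: 2
24: 3
1: 0
21: 1
5: 0
46: 0
Sum: 8 + 5 + 5 + 2 + 3 + 0 + 1 + 0 + 0 = 24

There are 24 inversions.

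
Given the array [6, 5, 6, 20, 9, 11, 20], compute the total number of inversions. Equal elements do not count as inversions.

Out-of-order index pairs (1-indexed):
(1,2): 6 > 5
(4,5): 20 > 9
(4,6): 20 > 11
That's 3 pairs.

3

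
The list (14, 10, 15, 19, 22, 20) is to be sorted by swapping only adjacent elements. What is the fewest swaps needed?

2

The minimum number of adjacent swaps to sort an array equals its inversion count, since every such swap removes exactly one inversion.
Count inversions — for each element, later elements that are smaller:
14: 10 → 1
10: none → 0
15: none → 0
19: none → 0
22: 20 → 1
20: none → 0
Total inversions: 1 + 0 + 0 + 0 + 1 + 0 = 2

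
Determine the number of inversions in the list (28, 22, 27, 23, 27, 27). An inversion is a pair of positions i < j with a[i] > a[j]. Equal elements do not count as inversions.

6 out-of-order pairs

Inversion pairs (indices are 1-based):
(1,2): 28 > 22
(1,3): 28 > 27
(1,4): 28 > 23
(1,5): 28 > 27
(1,6): 28 > 27
(3,4): 27 > 23
That's 6 pairs.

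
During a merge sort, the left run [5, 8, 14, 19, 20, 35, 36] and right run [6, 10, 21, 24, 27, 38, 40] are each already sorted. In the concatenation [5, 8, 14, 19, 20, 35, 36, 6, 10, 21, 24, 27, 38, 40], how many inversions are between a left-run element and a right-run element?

Count, for every r in R, how many entries of L exceed r:
r = 6: 8, 14, 19, 20, 35, 36 → 6
r = 10: 14, 19, 20, 35, 36 → 5
r = 21: 35, 36 → 2
r = 24: 35, 36 → 2
r = 27: 35, 36 → 2
r = 38: none → 0
r = 40: none → 0
Cross-inversions: 6 + 5 + 2 + 2 + 2 + 0 + 0 = 17

There are 17 split inversions.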